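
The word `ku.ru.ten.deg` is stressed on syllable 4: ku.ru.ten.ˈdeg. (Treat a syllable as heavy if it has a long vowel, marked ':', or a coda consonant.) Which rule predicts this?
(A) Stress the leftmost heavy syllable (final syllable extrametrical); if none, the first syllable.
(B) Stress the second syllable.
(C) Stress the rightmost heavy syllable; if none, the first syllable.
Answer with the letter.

Rule A → syllable 3 (observed: 4).
Rule B → syllable 2 (observed: 4).
Rule C → syllable 4 ✓.

C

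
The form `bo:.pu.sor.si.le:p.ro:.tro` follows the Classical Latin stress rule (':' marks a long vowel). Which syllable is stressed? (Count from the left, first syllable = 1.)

6

Classical Latin: stress the penult if heavy (long vowel or closed), else the antepenult.
Weights: 5 le:p H, 6 ro: H, 7 tro L.
The penult (syllable 6, ro:) is heavy, so it takes stress.
Stress on syllable 6: bo:.pu.sor.si.le:p.ˈro:.tro.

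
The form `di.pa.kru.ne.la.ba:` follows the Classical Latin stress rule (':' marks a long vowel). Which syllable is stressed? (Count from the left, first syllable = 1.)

Classical Latin: stress the penult if heavy (long vowel or closed), else the antepenult.
Weights: 4 ne L, 5 la L, 6 ba: H.
The penult (syllable 5, la) is light, so stress falls on the antepenult (syllable 4, ne).
Stress on syllable 4: di.pa.kru.ˈne.la.ba:.

4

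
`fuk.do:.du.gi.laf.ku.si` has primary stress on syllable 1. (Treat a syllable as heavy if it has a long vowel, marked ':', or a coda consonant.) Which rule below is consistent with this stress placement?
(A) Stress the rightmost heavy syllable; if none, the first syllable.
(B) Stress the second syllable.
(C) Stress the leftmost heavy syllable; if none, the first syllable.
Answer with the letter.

C

Rule A → syllable 5 (observed: 1).
Rule B → syllable 2 (observed: 1).
Rule C → syllable 1 ✓.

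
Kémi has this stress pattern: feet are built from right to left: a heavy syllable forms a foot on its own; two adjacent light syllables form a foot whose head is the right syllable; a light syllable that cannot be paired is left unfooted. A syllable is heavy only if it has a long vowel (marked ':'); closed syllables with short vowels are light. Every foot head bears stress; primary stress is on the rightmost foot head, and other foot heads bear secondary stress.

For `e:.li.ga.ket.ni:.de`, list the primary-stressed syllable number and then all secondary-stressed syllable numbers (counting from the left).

Weights: 1 e: H, 2 li L, 3 ga L, 4 ket L, 5 ni: H, 6 de L.
Parse right to left (heavy = foot alone; LL = one foot; stranded L unfooted): (ˈe:) li (ga.ˈket) (ˈni:) de.
Foot heads: 1, 4, 5.
Primary stress on the rightmost head = syllable 5.
Secondary stress on 1, 4: ˌe:.li.ga.ˌket.ˈni:.de.

primary 5, secondary 1, 4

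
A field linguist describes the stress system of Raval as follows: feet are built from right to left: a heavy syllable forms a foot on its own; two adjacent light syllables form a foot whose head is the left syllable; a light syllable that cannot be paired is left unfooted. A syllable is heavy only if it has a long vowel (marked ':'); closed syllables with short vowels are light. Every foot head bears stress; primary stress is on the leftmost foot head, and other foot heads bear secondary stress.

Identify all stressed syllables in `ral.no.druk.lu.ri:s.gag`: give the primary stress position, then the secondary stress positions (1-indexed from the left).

primary 1, secondary 3, 5

Weights: 1 ral L, 2 no L, 3 druk L, 4 lu L, 5 ri:s H, 6 gag L.
Parse right to left (heavy = foot alone; LL = one foot; stranded L unfooted): (ˈral.no) (ˈdruk.lu) (ˈri:s) gag.
Foot heads: 1, 3, 5.
Primary stress on the leftmost head = syllable 1.
Secondary stress on 3, 5: ˈral.no.ˌdruk.lu.ˌri:s.gag.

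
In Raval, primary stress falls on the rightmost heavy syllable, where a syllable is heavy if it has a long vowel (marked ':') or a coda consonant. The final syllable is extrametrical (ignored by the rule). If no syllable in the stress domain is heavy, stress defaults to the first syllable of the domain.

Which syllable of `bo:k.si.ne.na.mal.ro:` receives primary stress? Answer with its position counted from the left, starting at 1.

5

The final syllable (6, ro:) is extrametrical; the stress domain is syllables 1–5.
Weights: 1 bo:k H, 2 si L, 3 ne L, 4 na L, 5 mal H.
Heavy syllables in the domain: 1, 5. The rightmost is syllable 5 (mal).
Primary stress: syllable 5 → bo:k.si.ne.na.ˈmal.ro:.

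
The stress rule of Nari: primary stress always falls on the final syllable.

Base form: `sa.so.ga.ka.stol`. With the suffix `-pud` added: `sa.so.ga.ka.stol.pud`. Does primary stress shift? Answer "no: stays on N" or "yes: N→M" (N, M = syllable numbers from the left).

yes: 5→6

Base `sa.so.ga.ka.stol` (5 syllables):
  The word has 5 syllables; the final syllable is syllable 5 (stol).
  → primary stress on syllable 5.
Suffixed `sa.so.ga.ka.stol.pud` (6 syllables):
  The word has 6 syllables; the final syllable is syllable 6 (pud).
  → primary stress on syllable 6.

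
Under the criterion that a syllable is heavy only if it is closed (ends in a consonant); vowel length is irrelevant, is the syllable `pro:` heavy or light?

`pro:`: long vowel, open (no coda). Open (no coda) → light.

light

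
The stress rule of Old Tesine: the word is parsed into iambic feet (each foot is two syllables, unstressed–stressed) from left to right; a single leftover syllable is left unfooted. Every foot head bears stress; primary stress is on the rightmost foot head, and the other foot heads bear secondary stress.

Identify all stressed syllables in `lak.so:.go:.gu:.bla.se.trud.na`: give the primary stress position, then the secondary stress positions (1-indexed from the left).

primary 8, secondary 2, 4, 6

Parse left to right into iambic (σˈσ) feet: (lak.ˈso:) (go:.ˈgu:) (bla.ˈse) (trud.ˈna).
Foot heads (stressed positions): 2, 4, 6, 8.
End Rule Rightmost: primary stress on the rightmost head = syllable 8.
Secondary stress on 2, 4, 6: lak.ˌso:.go:.ˌgu:.bla.ˌse.trud.ˈna.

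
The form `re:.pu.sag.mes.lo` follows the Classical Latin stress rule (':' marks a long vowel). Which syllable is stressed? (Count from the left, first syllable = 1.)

4

Classical Latin: stress the penult if heavy (long vowel or closed), else the antepenult.
Weights: 3 sag H, 4 mes H, 5 lo L.
The penult (syllable 4, mes) is heavy, so it takes stress.
Stress on syllable 4: re:.pu.sag.ˈmes.lo.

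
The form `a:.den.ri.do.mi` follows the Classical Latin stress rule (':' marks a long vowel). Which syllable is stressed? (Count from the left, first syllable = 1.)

Classical Latin: stress the penult if heavy (long vowel or closed), else the antepenult.
Weights: 3 ri L, 4 do L, 5 mi L.
The penult (syllable 4, do) is light, so stress falls on the antepenult (syllable 3, ri).
Stress on syllable 3: a:.den.ˈri.do.mi.

3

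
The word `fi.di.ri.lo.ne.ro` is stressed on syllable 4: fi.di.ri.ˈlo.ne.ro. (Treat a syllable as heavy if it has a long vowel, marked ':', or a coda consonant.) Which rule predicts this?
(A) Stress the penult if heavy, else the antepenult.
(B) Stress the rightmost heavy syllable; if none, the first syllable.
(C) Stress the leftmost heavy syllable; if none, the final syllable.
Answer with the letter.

A

Rule A → syllable 4 ✓.
Rule B → syllable 1 (observed: 4).
Rule C → syllable 6 (observed: 4).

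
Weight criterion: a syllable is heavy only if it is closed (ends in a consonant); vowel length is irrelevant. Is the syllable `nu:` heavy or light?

light

`nu:`: long vowel, open (no coda). Open (no coda) → light.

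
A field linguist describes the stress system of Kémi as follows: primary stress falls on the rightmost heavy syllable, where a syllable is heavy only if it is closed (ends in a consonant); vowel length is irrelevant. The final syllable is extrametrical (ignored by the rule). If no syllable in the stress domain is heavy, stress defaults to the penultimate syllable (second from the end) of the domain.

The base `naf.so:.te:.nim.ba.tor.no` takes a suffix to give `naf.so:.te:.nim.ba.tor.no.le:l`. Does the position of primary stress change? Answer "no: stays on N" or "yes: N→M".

no: stays on 6

Base `naf.so:.te:.nim.ba.tor.no` (7 syllables):
  The final syllable (7, no) is extrametrical; the stress domain is syllables 1–6.
  Weights: 1 naf H, 2 so: L, 3 te: L, 4 nim H, 5 ba L, 6 tor H.
  Heavy syllables in the domain: 1, 4, 6. The rightmost is syllable 6 (tor).
  → primary stress on syllable 6.
Suffixed `naf.so:.te:.nim.ba.tor.no.le:l` (8 syllables):
  The final syllable (8, le:l) is extrametrical; the stress domain is syllables 1–7.
  Weights: 1 naf H, 2 so: L, 3 te: L, 4 nim H, 5 ba L, 6 tor H, 7 no L.
  Heavy syllables in the domain: 1, 4, 6. The rightmost is syllable 6 (tor).
  → primary stress on syllable 6.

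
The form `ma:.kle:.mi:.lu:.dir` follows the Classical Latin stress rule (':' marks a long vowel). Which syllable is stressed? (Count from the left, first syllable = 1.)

4

Classical Latin: stress the penult if heavy (long vowel or closed), else the antepenult.
Weights: 3 mi: H, 4 lu: H, 5 dir H.
The penult (syllable 4, lu:) is heavy, so it takes stress.
Stress on syllable 4: ma:.kle:.mi:.ˈlu:.dir.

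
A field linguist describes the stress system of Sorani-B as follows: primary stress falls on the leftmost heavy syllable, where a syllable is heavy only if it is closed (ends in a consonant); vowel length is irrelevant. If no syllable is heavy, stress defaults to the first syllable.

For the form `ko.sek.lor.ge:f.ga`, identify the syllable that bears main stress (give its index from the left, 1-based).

Weights: 1 ko L, 2 sek H, 3 lor H, 4 ge:f H, 5 ga L.
Heavy syllables in the domain: 2, 3, 4. The leftmost is syllable 2 (sek).
Primary stress: syllable 2 → ko.ˈsek.lor.ge:f.ga.

2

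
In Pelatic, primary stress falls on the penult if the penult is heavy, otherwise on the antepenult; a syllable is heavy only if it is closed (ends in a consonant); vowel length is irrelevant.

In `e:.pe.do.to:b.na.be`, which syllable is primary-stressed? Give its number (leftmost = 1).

4

Weights: 4 to:b H, 5 na L, 6 be L.
The penult (syllable 5, na) is light, so stress falls on the antepenult (syllable 4, to:b).
Primary stress: syllable 4 → e:.pe.do.ˈto:b.na.be.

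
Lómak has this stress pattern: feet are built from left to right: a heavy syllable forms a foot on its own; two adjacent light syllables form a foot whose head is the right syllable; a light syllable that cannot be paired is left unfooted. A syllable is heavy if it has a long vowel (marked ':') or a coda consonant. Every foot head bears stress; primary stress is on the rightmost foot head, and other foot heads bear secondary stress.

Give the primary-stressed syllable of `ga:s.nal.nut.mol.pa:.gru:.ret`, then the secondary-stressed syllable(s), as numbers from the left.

primary 7, secondary 1, 2, 3, 4, 5, 6

Weights: 1 ga:s H, 2 nal H, 3 nut H, 4 mol H, 5 pa: H, 6 gru: H, 7 ret H.
Parse left to right (heavy = foot alone; LL = one foot; stranded L unfooted): (ˈga:s) (ˈnal) (ˈnut) (ˈmol) (ˈpa:) (ˈgru:) (ˈret).
Foot heads: 1, 2, 3, 4, 5, 6, 7.
Primary stress on the rightmost head = syllable 7.
Secondary stress on 1, 2, 3, 4, 5, 6: ˌga:s.ˌnal.ˌnut.ˌmol.ˌpa:.ˌgru:.ˈret.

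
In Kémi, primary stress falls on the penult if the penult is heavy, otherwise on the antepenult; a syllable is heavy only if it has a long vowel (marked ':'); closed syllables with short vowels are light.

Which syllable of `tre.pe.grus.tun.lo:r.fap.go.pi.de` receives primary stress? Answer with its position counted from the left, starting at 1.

7

Weights: 7 go L, 8 pi L, 9 de L.
The penult (syllable 8, pi) is light, so stress falls on the antepenult (syllable 7, go).
Primary stress: syllable 7 → tre.pe.grus.tun.lo:r.fap.ˈgo.pi.de.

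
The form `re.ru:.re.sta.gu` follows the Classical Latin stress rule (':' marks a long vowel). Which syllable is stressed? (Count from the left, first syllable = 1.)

3

Classical Latin: stress the penult if heavy (long vowel or closed), else the antepenult.
Weights: 3 re L, 4 sta L, 5 gu L.
The penult (syllable 4, sta) is light, so stress falls on the antepenult (syllable 3, re).
Stress on syllable 3: re.ru:.ˈre.sta.gu.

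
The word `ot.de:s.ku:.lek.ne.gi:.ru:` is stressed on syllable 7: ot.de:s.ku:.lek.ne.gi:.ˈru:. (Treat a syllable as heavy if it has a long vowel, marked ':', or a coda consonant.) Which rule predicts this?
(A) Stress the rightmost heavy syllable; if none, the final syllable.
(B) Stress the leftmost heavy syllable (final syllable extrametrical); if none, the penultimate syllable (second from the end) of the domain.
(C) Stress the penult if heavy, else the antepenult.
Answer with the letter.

A

Rule A → syllable 7 ✓.
Rule B → syllable 1 (observed: 7).
Rule C → syllable 6 (observed: 7).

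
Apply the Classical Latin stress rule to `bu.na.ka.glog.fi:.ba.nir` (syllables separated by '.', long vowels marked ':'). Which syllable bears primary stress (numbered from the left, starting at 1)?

Classical Latin: stress the penult if heavy (long vowel or closed), else the antepenult.
Weights: 5 fi: H, 6 ba L, 7 nir H.
The penult (syllable 6, ba) is light, so stress falls on the antepenult (syllable 5, fi:).
Stress on syllable 5: bu.na.ka.glog.ˈfi:.ba.nir.

5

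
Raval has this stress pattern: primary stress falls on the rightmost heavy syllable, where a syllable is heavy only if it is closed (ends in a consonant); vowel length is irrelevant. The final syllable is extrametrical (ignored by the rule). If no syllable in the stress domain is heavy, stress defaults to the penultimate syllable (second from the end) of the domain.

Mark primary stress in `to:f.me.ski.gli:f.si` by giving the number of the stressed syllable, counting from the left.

4

The final syllable (5, si) is extrametrical; the stress domain is syllables 1–4.
Weights: 1 to:f H, 2 me L, 3 ski L, 4 gli:f H.
Heavy syllables in the domain: 1, 4. The rightmost is syllable 4 (gli:f).
Primary stress: syllable 4 → to:f.me.ski.ˈgli:f.si.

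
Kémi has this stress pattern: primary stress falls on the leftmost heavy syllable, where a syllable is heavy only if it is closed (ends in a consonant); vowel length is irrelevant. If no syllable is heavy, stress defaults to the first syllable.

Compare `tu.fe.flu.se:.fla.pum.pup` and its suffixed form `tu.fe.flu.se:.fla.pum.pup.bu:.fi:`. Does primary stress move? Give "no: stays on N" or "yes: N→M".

Base `tu.fe.flu.se:.fla.pum.pup` (7 syllables):
  Weights: 1 tu L, 2 fe L, 3 flu L, 4 se: L, 5 fla L, 6 pum H, 7 pup H.
  Heavy syllables in the domain: 6, 7. The leftmost is syllable 6 (pum).
  → primary stress on syllable 6.
Suffixed `tu.fe.flu.se:.fla.pum.pup.bu:.fi:` (9 syllables):
  Weights: 1 tu L, 2 fe L, 3 flu L, 4 se: L, 5 fla L, 6 pum H, 7 pup H, 8 bu: L, 9 fi: L.
  Heavy syllables in the domain: 6, 7. The leftmost is syllable 6 (pum).
  → primary stress on syllable 6.

no: stays on 6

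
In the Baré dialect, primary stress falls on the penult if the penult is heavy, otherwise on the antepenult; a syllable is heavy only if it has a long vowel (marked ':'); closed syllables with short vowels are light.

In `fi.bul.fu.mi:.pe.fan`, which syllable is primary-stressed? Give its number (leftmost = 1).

4

Weights: 4 mi: H, 5 pe L, 6 fan L.
The penult (syllable 5, pe) is light, so stress falls on the antepenult (syllable 4, mi:).
Primary stress: syllable 4 → fi.bul.fu.ˈmi:.pe.fan.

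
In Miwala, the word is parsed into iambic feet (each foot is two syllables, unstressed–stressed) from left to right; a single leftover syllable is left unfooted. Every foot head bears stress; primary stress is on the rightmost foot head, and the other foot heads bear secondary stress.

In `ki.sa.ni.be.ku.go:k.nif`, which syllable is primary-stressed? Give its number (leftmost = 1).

Parse left to right into iambic (σˈσ) feet: (ki.ˈsa) (ni.ˈbe) (ku.ˈgo:k) nif. Syllable 7 is left unfooted.
Foot heads (stressed positions): 2, 4, 6.
End Rule Rightmost: primary stress on the rightmost head = syllable 6.
Primary stress: syllable 6 → ki.sa.ni.be.ku.ˈgo:k.nif.

6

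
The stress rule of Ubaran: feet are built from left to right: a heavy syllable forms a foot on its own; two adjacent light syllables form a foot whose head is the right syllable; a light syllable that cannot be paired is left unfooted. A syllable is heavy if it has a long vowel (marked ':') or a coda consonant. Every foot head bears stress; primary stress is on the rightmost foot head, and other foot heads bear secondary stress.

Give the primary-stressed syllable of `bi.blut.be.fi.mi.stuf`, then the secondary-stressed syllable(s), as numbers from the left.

Weights: 1 bi L, 2 blut H, 3 be L, 4 fi L, 5 mi L, 6 stuf H.
Parse left to right (heavy = foot alone; LL = one foot; stranded L unfooted): bi (ˈblut) (be.ˈfi) mi (ˈstuf).
Foot heads: 2, 4, 6.
Primary stress on the rightmost head = syllable 6.
Secondary stress on 2, 4: bi.ˌblut.be.ˌfi.mi.ˈstuf.

primary 6, secondary 2, 4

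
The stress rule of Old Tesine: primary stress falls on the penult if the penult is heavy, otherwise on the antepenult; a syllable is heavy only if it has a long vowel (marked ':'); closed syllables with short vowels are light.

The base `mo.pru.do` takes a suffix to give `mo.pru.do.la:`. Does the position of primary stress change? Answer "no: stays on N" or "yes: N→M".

Base `mo.pru.do` (3 syllables):
  Weights: 1 mo L, 2 pru L, 3 do L.
  The penult (syllable 2, pru) is light, so stress falls on the antepenult (syllable 1, mo).
  → primary stress on syllable 1.
Suffixed `mo.pru.do.la:` (4 syllables):
  Weights: 2 pru L, 3 do L, 4 la: H.
  The penult (syllable 3, do) is light, so stress falls on the antepenult (syllable 2, pru).
  → primary stress on syllable 2.

yes: 1→2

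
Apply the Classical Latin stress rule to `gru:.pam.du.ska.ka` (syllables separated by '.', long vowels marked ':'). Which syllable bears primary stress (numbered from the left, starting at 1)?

3

Classical Latin: stress the penult if heavy (long vowel or closed), else the antepenult.
Weights: 3 du L, 4 ska L, 5 ka L.
The penult (syllable 4, ska) is light, so stress falls on the antepenult (syllable 3, du).
Stress on syllable 3: gru:.pam.ˈdu.ska.ka.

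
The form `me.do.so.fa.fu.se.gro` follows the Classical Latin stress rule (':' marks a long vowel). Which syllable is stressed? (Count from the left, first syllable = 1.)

5

Classical Latin: stress the penult if heavy (long vowel or closed), else the antepenult.
Weights: 5 fu L, 6 se L, 7 gro L.
The penult (syllable 6, se) is light, so stress falls on the antepenult (syllable 5, fu).
Stress on syllable 5: me.do.so.fa.ˈfu.se.gro.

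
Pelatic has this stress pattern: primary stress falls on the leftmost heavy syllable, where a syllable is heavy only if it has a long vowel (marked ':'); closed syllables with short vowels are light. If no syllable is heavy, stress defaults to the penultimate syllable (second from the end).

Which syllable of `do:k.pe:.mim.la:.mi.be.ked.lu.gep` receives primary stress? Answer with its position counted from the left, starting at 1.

1

Weights: 1 do:k H, 2 pe: H, 3 mim L, 4 la: H, 5 mi L, 6 be L, 7 ked L, 8 lu L, 9 gep L.
Heavy syllables in the domain: 1, 2, 4. The leftmost is syllable 1 (do:k).
Primary stress: syllable 1 → ˈdo:k.pe:.mim.la:.mi.be.ked.lu.gep.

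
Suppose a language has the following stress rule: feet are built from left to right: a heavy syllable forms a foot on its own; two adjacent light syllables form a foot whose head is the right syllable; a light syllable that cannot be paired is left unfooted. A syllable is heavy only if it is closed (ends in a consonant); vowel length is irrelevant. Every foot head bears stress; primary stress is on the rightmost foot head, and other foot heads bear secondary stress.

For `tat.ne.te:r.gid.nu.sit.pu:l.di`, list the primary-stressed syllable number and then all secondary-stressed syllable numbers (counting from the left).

primary 7, secondary 1, 3, 4, 6

Weights: 1 tat H, 2 ne L, 3 te:r H, 4 gid H, 5 nu L, 6 sit H, 7 pu:l H, 8 di L.
Parse left to right (heavy = foot alone; LL = one foot; stranded L unfooted): (ˈtat) ne (ˈte:r) (ˈgid) nu (ˈsit) (ˈpu:l) di.
Foot heads: 1, 3, 4, 6, 7.
Primary stress on the rightmost head = syllable 7.
Secondary stress on 1, 3, 4, 6: ˌtat.ne.ˌte:r.ˌgid.nu.ˌsit.ˈpu:l.di.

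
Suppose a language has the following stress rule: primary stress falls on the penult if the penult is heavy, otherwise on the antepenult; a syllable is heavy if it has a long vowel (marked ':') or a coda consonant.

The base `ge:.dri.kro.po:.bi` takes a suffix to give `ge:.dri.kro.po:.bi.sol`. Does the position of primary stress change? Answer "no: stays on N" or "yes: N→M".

no: stays on 4

Base `ge:.dri.kro.po:.bi` (5 syllables):
  Weights: 3 kro L, 4 po: H, 5 bi L.
  The penult (syllable 4, po:) is heavy, so it takes stress.
  → primary stress on syllable 4.
Suffixed `ge:.dri.kro.po:.bi.sol` (6 syllables):
  Weights: 4 po: H, 5 bi L, 6 sol H.
  The penult (syllable 5, bi) is light, so stress falls on the antepenult (syllable 4, po:).
  → primary stress on syllable 4.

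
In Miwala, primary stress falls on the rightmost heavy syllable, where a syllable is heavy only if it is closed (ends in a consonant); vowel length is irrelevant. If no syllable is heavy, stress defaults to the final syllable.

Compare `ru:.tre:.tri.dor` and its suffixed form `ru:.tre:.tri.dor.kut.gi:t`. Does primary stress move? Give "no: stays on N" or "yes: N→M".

Base `ru:.tre:.tri.dor` (4 syllables):
  Weights: 1 ru: L, 2 tre: L, 3 tri L, 4 dor H.
  Heavy syllables in the domain: 4. The rightmost is syllable 4 (dor).
  → primary stress on syllable 4.
Suffixed `ru:.tre:.tri.dor.kut.gi:t` (6 syllables):
  Weights: 1 ru: L, 2 tre: L, 3 tri L, 4 dor H, 5 kut H, 6 gi:t H.
  Heavy syllables in the domain: 4, 5, 6. The rightmost is syllable 6 (gi:t).
  → primary stress on syllable 6.

yes: 4→6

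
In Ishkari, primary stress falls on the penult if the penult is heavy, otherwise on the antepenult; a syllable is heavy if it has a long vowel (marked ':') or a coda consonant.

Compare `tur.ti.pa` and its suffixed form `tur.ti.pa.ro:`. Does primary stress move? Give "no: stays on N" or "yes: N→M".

yes: 1→2

Base `tur.ti.pa` (3 syllables):
  Weights: 1 tur H, 2 ti L, 3 pa L.
  The penult (syllable 2, ti) is light, so stress falls on the antepenult (syllable 1, tur).
  → primary stress on syllable 1.
Suffixed `tur.ti.pa.ro:` (4 syllables):
  Weights: 2 ti L, 3 pa L, 4 ro: H.
  The penult (syllable 3, pa) is light, so stress falls on the antepenult (syllable 2, ti).
  → primary stress on syllable 2.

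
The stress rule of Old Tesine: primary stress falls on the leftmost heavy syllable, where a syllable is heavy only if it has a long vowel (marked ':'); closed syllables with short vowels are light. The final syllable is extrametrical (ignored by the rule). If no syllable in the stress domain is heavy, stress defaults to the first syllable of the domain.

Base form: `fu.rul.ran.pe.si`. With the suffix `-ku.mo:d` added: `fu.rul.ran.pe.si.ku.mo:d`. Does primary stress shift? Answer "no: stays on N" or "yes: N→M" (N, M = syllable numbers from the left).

no: stays on 1

Base `fu.rul.ran.pe.si` (5 syllables):
  The final syllable (5, si) is extrametrical; the stress domain is syllables 1–4.
  Weights: 1 fu L, 2 rul L, 3 ran L, 4 pe L.
  No heavy syllable in the domain; default to the first syllable of the domain = syllable 1.
  → primary stress on syllable 1.
Suffixed `fu.rul.ran.pe.si.ku.mo:d` (7 syllables):
  The final syllable (7, mo:d) is extrametrical; the stress domain is syllables 1–6.
  Weights: 1 fu L, 2 rul L, 3 ran L, 4 pe L, 5 si L, 6 ku L.
  No heavy syllable in the domain; default to the first syllable of the domain = syllable 1.
  → primary stress on syllable 1.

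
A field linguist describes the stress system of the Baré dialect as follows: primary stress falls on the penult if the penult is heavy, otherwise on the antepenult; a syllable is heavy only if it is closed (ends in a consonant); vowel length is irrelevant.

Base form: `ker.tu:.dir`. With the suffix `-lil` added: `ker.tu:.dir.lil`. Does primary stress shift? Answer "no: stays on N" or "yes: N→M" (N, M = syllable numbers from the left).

yes: 1→3

Base `ker.tu:.dir` (3 syllables):
  Weights: 1 ker H, 2 tu: L, 3 dir H.
  The penult (syllable 2, tu:) is light, so stress falls on the antepenult (syllable 1, ker).
  → primary stress on syllable 1.
Suffixed `ker.tu:.dir.lil` (4 syllables):
  Weights: 2 tu: L, 3 dir H, 4 lil H.
  The penult (syllable 3, dir) is heavy, so it takes stress.
  → primary stress on syllable 3.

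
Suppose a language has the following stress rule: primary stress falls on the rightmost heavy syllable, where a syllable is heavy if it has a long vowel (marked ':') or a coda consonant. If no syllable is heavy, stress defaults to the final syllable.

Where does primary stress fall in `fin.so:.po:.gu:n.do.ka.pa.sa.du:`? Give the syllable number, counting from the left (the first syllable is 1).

9

Weights: 1 fin H, 2 so: H, 3 po: H, 4 gu:n H, 5 do L, 6 ka L, 7 pa L, 8 sa L, 9 du: H.
Heavy syllables in the domain: 1, 2, 3, 4, 9. The rightmost is syllable 9 (du:).
Primary stress: syllable 9 → fin.so:.po:.gu:n.do.ka.pa.sa.ˈdu:.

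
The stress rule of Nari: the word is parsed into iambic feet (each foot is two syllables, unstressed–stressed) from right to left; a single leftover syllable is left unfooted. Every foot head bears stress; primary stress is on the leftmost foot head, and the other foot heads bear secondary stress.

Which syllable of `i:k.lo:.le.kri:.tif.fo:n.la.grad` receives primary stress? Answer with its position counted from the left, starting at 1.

2

Parse right to left into iambic (σˈσ) feet: (i:k.ˈlo:) (le.ˈkri:) (tif.ˈfo:n) (la.ˈgrad).
Foot heads (stressed positions): 2, 4, 6, 8.
End Rule Leftmost: primary stress on the leftmost head = syllable 2.
Primary stress: syllable 2 → i:k.ˈlo:.le.kri:.tif.fo:n.la.grad.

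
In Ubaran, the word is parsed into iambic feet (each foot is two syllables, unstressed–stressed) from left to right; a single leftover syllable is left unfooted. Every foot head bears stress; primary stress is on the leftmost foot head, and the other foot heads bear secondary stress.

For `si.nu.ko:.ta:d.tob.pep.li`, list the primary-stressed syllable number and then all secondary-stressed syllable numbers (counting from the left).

primary 2, secondary 4, 6

Parse left to right into iambic (σˈσ) feet: (si.ˈnu) (ko:.ˈta:d) (tob.ˈpep) li. Syllable 7 is left unfooted.
Foot heads (stressed positions): 2, 4, 6.
End Rule Leftmost: primary stress on the leftmost head = syllable 2.
Secondary stress on 4, 6: si.ˈnu.ko:.ˌta:d.tob.ˌpep.li.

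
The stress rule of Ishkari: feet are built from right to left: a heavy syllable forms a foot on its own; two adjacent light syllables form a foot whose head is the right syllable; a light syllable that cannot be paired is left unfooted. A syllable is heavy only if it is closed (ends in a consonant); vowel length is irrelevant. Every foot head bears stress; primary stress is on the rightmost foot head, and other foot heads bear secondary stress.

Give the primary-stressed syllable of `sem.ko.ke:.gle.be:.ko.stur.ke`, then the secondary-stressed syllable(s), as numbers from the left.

Weights: 1 sem H, 2 ko L, 3 ke: L, 4 gle L, 5 be: L, 6 ko L, 7 stur H, 8 ke L.
Parse right to left (heavy = foot alone; LL = one foot; stranded L unfooted): (ˈsem) ko (ke:.ˈgle) (be:.ˈko) (ˈstur) ke.
Foot heads: 1, 4, 6, 7.
Primary stress on the rightmost head = syllable 7.
Secondary stress on 1, 4, 6: ˌsem.ko.ke:.ˌgle.be:.ˌko.ˈstur.ke.

primary 7, secondary 1, 4, 6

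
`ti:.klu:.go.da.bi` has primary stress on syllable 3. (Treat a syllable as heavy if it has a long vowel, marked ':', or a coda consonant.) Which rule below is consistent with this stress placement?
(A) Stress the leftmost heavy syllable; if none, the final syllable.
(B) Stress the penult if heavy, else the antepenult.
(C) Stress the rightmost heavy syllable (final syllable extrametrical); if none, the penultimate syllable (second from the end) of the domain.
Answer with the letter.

B

Rule A → syllable 1 (observed: 3).
Rule B → syllable 3 ✓.
Rule C → syllable 2 (observed: 3).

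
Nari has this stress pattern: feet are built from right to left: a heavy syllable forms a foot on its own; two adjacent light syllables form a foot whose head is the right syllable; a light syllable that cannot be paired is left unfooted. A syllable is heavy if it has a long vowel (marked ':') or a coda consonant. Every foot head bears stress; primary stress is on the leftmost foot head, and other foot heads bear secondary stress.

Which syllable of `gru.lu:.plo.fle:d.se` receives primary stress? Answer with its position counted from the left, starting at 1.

Weights: 1 gru L, 2 lu: H, 3 plo L, 4 fle:d H, 5 se L.
Parse right to left (heavy = foot alone; LL = one foot; stranded L unfooted): gru (ˈlu:) plo (ˈfle:d) se.
Foot heads: 2, 4.
Primary stress on the leftmost head = syllable 2.
Primary stress: syllable 2 → gru.ˈlu:.plo.fle:d.se.

2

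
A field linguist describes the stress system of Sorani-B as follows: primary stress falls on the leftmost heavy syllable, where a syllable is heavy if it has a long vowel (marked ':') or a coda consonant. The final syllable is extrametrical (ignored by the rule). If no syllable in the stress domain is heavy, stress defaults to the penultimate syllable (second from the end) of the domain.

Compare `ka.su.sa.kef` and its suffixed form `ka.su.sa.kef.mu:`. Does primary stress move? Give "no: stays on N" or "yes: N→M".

Base `ka.su.sa.kef` (4 syllables):
  The final syllable (4, kef) is extrametrical; the stress domain is syllables 1–3.
  Weights: 1 ka L, 2 su L, 3 sa L.
  No heavy syllable in the domain; default to the penultimate syllable (second from the end) of the domain = syllable 2.
  → primary stress on syllable 2.
Suffixed `ka.su.sa.kef.mu:` (5 syllables):
  The final syllable (5, mu:) is extrametrical; the stress domain is syllables 1–4.
  Weights: 1 ka L, 2 su L, 3 sa L, 4 kef H.
  Heavy syllables in the domain: 4. The leftmost is syllable 4 (kef).
  → primary stress on syllable 4.

yes: 2→4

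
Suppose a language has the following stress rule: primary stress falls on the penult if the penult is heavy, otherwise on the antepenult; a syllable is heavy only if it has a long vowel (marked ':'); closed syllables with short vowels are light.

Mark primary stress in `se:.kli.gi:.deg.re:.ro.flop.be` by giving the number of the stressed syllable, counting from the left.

Weights: 6 ro L, 7 flop L, 8 be L.
The penult (syllable 7, flop) is light, so stress falls on the antepenult (syllable 6, ro).
Primary stress: syllable 6 → se:.kli.gi:.deg.re:.ˈro.flop.be.

6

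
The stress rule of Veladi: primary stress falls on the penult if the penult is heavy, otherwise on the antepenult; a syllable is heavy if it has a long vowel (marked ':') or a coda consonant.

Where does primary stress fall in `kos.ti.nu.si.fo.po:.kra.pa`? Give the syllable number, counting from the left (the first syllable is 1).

6

Weights: 6 po: H, 7 kra L, 8 pa L.
The penult (syllable 7, kra) is light, so stress falls on the antepenult (syllable 6, po:).
Primary stress: syllable 6 → kos.ti.nu.si.fo.ˈpo:.kra.pa.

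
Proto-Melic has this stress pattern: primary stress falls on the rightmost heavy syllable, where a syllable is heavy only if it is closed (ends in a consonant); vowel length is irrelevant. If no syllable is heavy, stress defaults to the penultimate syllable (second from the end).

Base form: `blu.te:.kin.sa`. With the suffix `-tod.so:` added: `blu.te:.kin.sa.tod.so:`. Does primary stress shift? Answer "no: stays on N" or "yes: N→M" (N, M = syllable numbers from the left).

yes: 3→5

Base `blu.te:.kin.sa` (4 syllables):
  Weights: 1 blu L, 2 te: L, 3 kin H, 4 sa L.
  Heavy syllables in the domain: 3. The rightmost is syllable 3 (kin).
  → primary stress on syllable 3.
Suffixed `blu.te:.kin.sa.tod.so:` (6 syllables):
  Weights: 1 blu L, 2 te: L, 3 kin H, 4 sa L, 5 tod H, 6 so: L.
  Heavy syllables in the domain: 3, 5. The rightmost is syllable 5 (tod).
  → primary stress on syllable 5.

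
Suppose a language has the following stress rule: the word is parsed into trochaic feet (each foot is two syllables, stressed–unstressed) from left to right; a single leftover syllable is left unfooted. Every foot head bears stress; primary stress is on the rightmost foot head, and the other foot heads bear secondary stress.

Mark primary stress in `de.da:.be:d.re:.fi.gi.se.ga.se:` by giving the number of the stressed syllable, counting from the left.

7

Parse left to right into trochaic (ˈσσ) feet: (ˈde.da:) (ˈbe:d.re:) (ˈfi.gi) (ˈse.ga) se:. Syllable 9 is left unfooted.
Foot heads (stressed positions): 1, 3, 5, 7.
End Rule Rightmost: primary stress on the rightmost head = syllable 7.
Primary stress: syllable 7 → de.da:.be:d.re:.fi.gi.ˈse.ga.se:.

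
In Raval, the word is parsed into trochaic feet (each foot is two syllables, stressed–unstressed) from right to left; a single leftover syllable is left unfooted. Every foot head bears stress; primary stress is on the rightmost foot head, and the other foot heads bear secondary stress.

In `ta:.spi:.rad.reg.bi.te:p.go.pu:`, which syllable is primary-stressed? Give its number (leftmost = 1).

7

Parse right to left into trochaic (ˈσσ) feet: (ˈta:.spi:) (ˈrad.reg) (ˈbi.te:p) (ˈgo.pu:).
Foot heads (stressed positions): 1, 3, 5, 7.
End Rule Rightmost: primary stress on the rightmost head = syllable 7.
Primary stress: syllable 7 → ta:.spi:.rad.reg.bi.te:p.ˈgo.pu:.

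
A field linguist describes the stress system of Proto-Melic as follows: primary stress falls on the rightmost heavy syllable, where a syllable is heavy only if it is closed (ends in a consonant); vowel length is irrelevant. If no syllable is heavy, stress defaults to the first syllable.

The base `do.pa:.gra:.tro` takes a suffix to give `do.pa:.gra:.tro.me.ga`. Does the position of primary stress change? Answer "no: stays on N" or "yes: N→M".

no: stays on 1

Base `do.pa:.gra:.tro` (4 syllables):
  Weights: 1 do L, 2 pa: L, 3 gra: L, 4 tro L.
  No heavy syllable in the domain; default to the first syllable = syllable 1.
  → primary stress on syllable 1.
Suffixed `do.pa:.gra:.tro.me.ga` (6 syllables):
  Weights: 1 do L, 2 pa: L, 3 gra: L, 4 tro L, 5 me L, 6 ga L.
  No heavy syllable in the domain; default to the first syllable = syllable 1.
  → primary stress on syllable 1.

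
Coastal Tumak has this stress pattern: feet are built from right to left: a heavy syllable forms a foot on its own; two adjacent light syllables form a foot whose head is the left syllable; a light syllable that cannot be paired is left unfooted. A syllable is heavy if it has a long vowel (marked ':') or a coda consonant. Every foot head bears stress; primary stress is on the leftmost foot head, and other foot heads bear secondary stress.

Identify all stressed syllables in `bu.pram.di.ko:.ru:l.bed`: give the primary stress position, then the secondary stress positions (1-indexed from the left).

Weights: 1 bu L, 2 pram H, 3 di L, 4 ko: H, 5 ru:l H, 6 bed H.
Parse right to left (heavy = foot alone; LL = one foot; stranded L unfooted): bu (ˈpram) di (ˈko:) (ˈru:l) (ˈbed).
Foot heads: 2, 4, 5, 6.
Primary stress on the leftmost head = syllable 2.
Secondary stress on 4, 5, 6: bu.ˈpram.di.ˌko:.ˌru:l.ˌbed.

primary 2, secondary 4, 5, 6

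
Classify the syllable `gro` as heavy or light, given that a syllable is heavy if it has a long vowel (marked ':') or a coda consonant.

light

`gro`: short vowel, open (no coda). Short vowel, open → light.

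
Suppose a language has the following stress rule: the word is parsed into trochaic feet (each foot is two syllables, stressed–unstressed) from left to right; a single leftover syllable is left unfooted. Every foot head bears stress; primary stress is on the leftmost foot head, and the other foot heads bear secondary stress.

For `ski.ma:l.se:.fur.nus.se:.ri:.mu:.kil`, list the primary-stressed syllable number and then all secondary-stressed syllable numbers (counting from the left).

Parse left to right into trochaic (ˈσσ) feet: (ˈski.ma:l) (ˈse:.fur) (ˈnus.se:) (ˈri:.mu:) kil. Syllable 9 is left unfooted.
Foot heads (stressed positions): 1, 3, 5, 7.
End Rule Leftmost: primary stress on the leftmost head = syllable 1.
Secondary stress on 3, 5, 7: ˈski.ma:l.ˌse:.fur.ˌnus.se:.ˌri:.mu:.kil.

primary 1, secondary 3, 5, 7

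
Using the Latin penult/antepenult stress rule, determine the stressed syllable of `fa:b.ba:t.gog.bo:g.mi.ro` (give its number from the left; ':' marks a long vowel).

Classical Latin: stress the penult if heavy (long vowel or closed), else the antepenult.
Weights: 4 bo:g H, 5 mi L, 6 ro L.
The penult (syllable 5, mi) is light, so stress falls on the antepenult (syllable 4, bo:g).
Stress on syllable 4: fa:b.ba:t.gog.ˈbo:g.mi.ro.

4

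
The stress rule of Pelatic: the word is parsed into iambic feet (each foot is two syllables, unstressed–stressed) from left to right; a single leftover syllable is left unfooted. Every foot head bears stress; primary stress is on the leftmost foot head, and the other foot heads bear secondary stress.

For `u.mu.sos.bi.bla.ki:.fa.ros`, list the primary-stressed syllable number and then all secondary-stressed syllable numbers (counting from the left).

primary 2, secondary 4, 6, 8

Parse left to right into iambic (σˈσ) feet: (u.ˈmu) (sos.ˈbi) (bla.ˈki:) (fa.ˈros).
Foot heads (stressed positions): 2, 4, 6, 8.
End Rule Leftmost: primary stress on the leftmost head = syllable 2.
Secondary stress on 4, 6, 8: u.ˈmu.sos.ˌbi.bla.ˌki:.fa.ˌros.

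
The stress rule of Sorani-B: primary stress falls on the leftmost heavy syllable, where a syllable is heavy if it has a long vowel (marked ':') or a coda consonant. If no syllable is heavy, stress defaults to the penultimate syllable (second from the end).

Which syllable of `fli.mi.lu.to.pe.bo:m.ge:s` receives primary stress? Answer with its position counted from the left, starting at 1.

Weights: 1 fli L, 2 mi L, 3 lu L, 4 to L, 5 pe L, 6 bo:m H, 7 ge:s H.
Heavy syllables in the domain: 6, 7. The leftmost is syllable 6 (bo:m).
Primary stress: syllable 6 → fli.mi.lu.to.pe.ˈbo:m.ge:s.

6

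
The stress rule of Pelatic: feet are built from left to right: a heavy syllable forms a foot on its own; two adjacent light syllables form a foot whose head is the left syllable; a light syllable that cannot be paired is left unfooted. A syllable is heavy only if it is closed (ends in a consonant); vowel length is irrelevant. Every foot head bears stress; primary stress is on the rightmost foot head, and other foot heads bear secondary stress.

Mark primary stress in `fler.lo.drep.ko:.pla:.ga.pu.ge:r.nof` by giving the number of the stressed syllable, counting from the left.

9

Weights: 1 fler H, 2 lo L, 3 drep H, 4 ko: L, 5 pla: L, 6 ga L, 7 pu L, 8 ge:r H, 9 nof H.
Parse left to right (heavy = foot alone; LL = one foot; stranded L unfooted): (ˈfler) lo (ˈdrep) (ˈko:.pla:) (ˈga.pu) (ˈge:r) (ˈnof).
Foot heads: 1, 3, 4, 6, 8, 9.
Primary stress on the rightmost head = syllable 9.
Primary stress: syllable 9 → fler.lo.drep.ko:.pla:.ga.pu.ge:r.ˈnof.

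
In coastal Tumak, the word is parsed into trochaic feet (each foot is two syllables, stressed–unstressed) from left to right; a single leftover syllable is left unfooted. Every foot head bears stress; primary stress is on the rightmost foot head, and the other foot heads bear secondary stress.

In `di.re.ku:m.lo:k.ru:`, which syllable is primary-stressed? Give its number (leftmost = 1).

3

Parse left to right into trochaic (ˈσσ) feet: (ˈdi.re) (ˈku:m.lo:k) ru:. Syllable 5 is left unfooted.
Foot heads (stressed positions): 1, 3.
End Rule Rightmost: primary stress on the rightmost head = syllable 3.
Primary stress: syllable 3 → di.re.ˈku:m.lo:k.ru:.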